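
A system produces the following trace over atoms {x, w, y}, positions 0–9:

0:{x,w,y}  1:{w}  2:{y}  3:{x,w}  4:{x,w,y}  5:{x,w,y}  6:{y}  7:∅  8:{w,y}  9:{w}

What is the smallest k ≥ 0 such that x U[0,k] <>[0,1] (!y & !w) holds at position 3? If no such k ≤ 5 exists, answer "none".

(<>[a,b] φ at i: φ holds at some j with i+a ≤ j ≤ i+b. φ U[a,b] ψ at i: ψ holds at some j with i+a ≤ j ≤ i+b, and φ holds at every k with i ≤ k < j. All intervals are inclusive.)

3

Need earliest j ≥ 3 with <>[0,1] (!y & !w), and x at every k in [3,j-1].
  j=3: rhs fails.
  j=4: rhs fails.
  j=5: rhs fails.
  j=6: rhs holds; lhs holds on [3,5]. k = 3.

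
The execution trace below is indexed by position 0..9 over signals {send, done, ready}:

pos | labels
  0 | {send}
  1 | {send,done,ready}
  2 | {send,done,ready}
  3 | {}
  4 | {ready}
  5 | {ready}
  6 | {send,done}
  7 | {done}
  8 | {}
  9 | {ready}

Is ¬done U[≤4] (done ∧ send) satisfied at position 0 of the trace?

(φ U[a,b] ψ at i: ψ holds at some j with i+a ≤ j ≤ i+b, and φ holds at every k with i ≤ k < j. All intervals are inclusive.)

Yes

Need some j in [0,4] with (done ∧ send), and ¬done at every k in [0,j-1].
  j=0: (done ∧ send) false.
  j=1: (done ∧ send) holds; ¬done holds at every k in [0,0] → satisfied.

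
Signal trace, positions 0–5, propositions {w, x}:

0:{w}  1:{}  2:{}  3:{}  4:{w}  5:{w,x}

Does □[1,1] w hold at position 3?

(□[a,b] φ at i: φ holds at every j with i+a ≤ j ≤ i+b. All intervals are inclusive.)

Yes

Check w at every j in [4,4]:
  j=4: true
All positions satisfy it → formula holds.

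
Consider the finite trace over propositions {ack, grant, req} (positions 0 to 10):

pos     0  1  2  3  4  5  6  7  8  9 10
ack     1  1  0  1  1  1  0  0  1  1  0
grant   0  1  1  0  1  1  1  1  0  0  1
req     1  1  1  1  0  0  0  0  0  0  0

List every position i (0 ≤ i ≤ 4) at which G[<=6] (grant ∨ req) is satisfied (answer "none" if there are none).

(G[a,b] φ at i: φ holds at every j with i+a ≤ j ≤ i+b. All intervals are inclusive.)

Evaluate at each i in [0,4]:
  i=0: ✓ (all of [0,6])
  i=1: ✓ (all of [1,7])
  i=2: ✗ (fails at j=8)
  i=3: ✗ (fails at j=8)
  i=4: ✗ (fails at j=8)

0, 1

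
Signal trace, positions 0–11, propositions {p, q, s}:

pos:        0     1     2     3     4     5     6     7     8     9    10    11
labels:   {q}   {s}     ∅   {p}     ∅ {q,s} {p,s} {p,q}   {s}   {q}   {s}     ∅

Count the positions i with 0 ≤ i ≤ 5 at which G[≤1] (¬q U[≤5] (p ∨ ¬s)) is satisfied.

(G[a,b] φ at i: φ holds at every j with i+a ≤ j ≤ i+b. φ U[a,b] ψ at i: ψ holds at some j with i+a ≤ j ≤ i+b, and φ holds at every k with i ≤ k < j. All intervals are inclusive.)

4

Evaluate at each i in [0,5]:
  i=0: ✓ (all of [0,1])
  i=1: ✓ (all of [1,2])
  i=2: ✓ (all of [2,3])
  i=3: ✓ (all of [3,4])
  i=4: ✗ (fails at j=5)
  i=5: ✗ (fails at j=5)
Positions where it holds: {0, 1, 2, 3} → 4.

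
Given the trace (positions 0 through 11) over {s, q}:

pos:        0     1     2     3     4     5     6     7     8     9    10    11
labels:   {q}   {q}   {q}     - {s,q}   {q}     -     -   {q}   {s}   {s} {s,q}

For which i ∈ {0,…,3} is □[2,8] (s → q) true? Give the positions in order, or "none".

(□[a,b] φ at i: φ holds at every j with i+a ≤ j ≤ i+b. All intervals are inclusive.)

Evaluate at each i in [0,3]:
  i=0: ✓ (all of [2,8])
  i=1: ✗ (fails at j=9)
  i=2: ✗ (fails at j=9)
  i=3: ✗ (fails at j=9)

0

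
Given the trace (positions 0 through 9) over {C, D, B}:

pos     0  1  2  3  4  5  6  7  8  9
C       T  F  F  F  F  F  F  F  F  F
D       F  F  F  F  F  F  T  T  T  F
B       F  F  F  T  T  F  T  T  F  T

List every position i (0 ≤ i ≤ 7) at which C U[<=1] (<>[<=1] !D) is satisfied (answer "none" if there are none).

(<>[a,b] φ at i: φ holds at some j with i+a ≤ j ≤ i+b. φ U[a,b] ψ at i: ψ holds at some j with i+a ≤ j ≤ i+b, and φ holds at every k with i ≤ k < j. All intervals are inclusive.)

Evaluate at each i in [0,7]:
  i=0: ✓ (rhs at j=0)
  i=1: ✓ (rhs at j=1)
  i=2: ✓ (rhs at j=2)
  i=3: ✓ (rhs at j=3)
  i=4: ✓ (rhs at j=4)
  i=5: ✓ (rhs at j=5)
  i=6: ✗ (no rhs in [6,7])
  i=7: ✗ (lhs fails at k=7 before rhs at j=8)

0, 1, 2, 3, 4, 5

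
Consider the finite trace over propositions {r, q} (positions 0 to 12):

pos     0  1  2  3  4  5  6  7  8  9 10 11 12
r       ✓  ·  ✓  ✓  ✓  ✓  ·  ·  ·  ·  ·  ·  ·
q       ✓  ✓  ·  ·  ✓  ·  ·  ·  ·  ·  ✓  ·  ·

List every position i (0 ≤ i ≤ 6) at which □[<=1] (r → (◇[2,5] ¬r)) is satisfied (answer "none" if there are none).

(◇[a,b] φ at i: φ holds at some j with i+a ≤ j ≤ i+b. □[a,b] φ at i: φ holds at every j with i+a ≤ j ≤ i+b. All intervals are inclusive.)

Evaluate at each i in [0,6]:
  i=0: ✗ (fails at j=0)
  i=1: ✓ (all of [1,2])
  i=2: ✓ (all of [2,3])
  i=3: ✓ (all of [3,4])
  i=4: ✓ (all of [4,5])
  i=5: ✓ (all of [5,6])
  i=6: ✓ (all of [6,7])

1, 2, 3, 4, 5, 6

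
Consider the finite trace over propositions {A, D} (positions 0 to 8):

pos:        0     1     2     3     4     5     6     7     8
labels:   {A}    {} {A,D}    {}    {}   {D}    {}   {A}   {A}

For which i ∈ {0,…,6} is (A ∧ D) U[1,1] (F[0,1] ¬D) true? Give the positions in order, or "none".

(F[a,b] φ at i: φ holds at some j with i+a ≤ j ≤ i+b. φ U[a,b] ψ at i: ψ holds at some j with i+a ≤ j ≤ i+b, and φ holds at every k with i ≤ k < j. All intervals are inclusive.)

Evaluate at each i in [0,6]:
  i=0: ✗ (lhs fails at k=0 before rhs at j=1)
  i=1: ✗ (lhs fails at k=1 before rhs at j=2)
  i=2: ✓ (rhs at j=3; lhs holds on [2,2])
  i=3: ✗ (lhs fails at k=3 before rhs at j=4)
  i=4: ✗ (lhs fails at k=4 before rhs at j=5)
  i=5: ✗ (lhs fails at k=5 before rhs at j=6)
  i=6: ✗ (lhs fails at k=6 before rhs at j=7)

2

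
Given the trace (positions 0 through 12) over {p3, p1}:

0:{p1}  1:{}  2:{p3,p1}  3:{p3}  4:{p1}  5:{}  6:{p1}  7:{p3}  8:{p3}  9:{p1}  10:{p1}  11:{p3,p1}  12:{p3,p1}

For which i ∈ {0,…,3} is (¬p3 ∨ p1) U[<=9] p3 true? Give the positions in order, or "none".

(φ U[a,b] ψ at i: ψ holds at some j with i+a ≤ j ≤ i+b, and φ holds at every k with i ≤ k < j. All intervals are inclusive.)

0, 1, 2, 3

Evaluate at each i in [0,3]:
  i=0: ✓ (rhs at j=2; lhs holds on [0,1])
  i=1: ✓ (rhs at j=2; lhs holds on [1,1])
  i=2: ✓ (rhs at j=2)
  i=3: ✓ (rhs at j=3)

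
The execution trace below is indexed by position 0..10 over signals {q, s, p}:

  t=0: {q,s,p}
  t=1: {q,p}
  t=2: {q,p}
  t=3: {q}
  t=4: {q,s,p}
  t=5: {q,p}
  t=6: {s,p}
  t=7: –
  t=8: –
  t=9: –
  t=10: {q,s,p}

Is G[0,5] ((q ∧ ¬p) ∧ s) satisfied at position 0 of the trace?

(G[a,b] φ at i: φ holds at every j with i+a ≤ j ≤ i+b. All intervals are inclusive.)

No

Check ((q ∧ ¬p) ∧ s) at every j in [0,5]:
  j=0: false
  j=1: false
  j=2: false
  j=3: false
  j=4: false
  j=5: false
Fails at j=0 → formula fails.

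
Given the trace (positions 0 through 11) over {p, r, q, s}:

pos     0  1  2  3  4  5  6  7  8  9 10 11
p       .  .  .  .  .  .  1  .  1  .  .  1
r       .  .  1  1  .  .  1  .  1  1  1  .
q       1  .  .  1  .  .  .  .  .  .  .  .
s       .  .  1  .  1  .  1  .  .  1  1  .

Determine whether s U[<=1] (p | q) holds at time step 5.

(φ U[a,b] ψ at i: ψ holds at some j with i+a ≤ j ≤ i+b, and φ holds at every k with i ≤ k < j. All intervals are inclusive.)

No

Need some j in [5,6] with (p | q), and s at every k in [5,j-1].
  j=5: (p | q) false.
  j=6: (p | q) holds, but s fails at k=5 → not this j.
No j in the window works → until fails.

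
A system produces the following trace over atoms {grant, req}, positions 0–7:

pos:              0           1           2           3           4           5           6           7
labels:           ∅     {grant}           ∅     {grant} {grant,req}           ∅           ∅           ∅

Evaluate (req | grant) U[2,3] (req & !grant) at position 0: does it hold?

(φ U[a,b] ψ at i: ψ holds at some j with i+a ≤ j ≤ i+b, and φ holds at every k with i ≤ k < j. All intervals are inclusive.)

Need some j in [2,3] with (req & !grant), and (req | grant) at every k in [0,j-1].
  j=2: (req & !grant) false.
  j=3: (req & !grant) false.
No j in the window works → until fails.

Does not hold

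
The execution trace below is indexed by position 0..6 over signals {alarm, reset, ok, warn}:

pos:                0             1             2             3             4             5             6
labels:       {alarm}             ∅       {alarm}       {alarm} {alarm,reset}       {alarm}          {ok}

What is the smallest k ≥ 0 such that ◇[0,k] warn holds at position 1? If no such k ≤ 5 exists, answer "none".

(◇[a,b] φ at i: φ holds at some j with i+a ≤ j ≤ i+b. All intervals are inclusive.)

none

Scan j = 1,2,… for warn:
  j=1: fails
  j=2: fails
  j=3: fails
  j=4: fails
  j=5: fails
  j=6: fails
No j in [1,6] satisfies it → none.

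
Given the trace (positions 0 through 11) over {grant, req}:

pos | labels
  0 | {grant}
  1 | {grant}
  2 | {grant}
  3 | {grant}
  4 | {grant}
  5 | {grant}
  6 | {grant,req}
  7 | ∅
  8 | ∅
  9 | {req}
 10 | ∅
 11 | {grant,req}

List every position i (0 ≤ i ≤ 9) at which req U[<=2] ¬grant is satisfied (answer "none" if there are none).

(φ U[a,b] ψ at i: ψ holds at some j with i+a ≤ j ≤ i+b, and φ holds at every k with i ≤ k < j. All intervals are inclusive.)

6, 7, 8, 9

Evaluate at each i in [0,9]:
  i=0: ✗ (no rhs in [0,2])
  i=1: ✗ (no rhs in [1,3])
  i=2: ✗ (no rhs in [2,4])
  i=3: ✗ (no rhs in [3,5])
  i=4: ✗ (no rhs in [4,6])
  i=5: ✗ (lhs fails at k=5 before rhs at j=7)
  i=6: ✓ (rhs at j=7; lhs holds on [6,6])
  i=7: ✓ (rhs at j=7)
  i=8: ✓ (rhs at j=8)
  i=9: ✓ (rhs at j=9)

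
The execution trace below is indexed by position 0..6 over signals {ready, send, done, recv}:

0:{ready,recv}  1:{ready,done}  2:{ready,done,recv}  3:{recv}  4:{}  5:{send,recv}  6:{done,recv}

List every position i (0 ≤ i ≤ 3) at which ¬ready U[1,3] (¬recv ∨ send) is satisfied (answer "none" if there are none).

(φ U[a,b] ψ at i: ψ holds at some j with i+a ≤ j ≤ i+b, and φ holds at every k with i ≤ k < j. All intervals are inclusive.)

3

Evaluate at each i in [0,3]:
  i=0: ✗ (lhs fails at k=0 before rhs at j=1)
  i=1: ✗ (lhs fails at k=1 before rhs at j=4)
  i=2: ✗ (lhs fails at k=2 before rhs at j=4)
  i=3: ✓ (rhs at j=4; lhs holds on [3,3])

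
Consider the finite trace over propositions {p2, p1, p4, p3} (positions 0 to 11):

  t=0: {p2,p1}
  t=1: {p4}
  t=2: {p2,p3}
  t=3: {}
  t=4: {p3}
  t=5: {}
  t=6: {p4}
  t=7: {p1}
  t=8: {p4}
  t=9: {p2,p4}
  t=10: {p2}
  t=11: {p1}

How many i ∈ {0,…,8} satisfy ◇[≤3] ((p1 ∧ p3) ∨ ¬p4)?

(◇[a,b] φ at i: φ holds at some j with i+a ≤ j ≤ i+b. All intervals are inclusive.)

9

Evaluate at each i in [0,8]:
  i=0: ✓ (witness j=0)
  i=1: ✓ (witness j=2)
  i=2: ✓ (witness j=2)
  i=3: ✓ (witness j=3)
  i=4: ✓ (witness j=4)
  i=5: ✓ (witness j=5)
  i=6: ✓ (witness j=7)
  i=7: ✓ (witness j=7)
  i=8: ✓ (witness j=10)
Positions where it holds: {0, 1, 2, 3, 4, 5, 6, 7, 8} → 9.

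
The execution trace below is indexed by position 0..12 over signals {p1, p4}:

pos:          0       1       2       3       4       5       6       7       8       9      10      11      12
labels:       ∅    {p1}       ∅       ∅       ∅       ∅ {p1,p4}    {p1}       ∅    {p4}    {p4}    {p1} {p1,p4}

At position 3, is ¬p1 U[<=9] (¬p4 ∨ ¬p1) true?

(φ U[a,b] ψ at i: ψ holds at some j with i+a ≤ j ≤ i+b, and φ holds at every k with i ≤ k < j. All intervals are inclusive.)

Need some j in [3,12] with (¬p4 ∨ ¬p1), and ¬p1 at every k in [3,j-1].
  j=3: (¬p4 ∨ ¬p1) holds; no prefix to check → satisfied.

Yes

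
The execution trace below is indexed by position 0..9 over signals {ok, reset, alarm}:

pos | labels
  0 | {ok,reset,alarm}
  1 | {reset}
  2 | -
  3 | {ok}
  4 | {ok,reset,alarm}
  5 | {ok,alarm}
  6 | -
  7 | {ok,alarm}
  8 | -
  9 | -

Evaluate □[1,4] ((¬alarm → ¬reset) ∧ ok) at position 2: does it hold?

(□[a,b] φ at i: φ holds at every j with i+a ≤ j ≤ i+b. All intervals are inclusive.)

Check ((¬alarm → ¬reset) ∧ ok) at every j in [3,6]:
  j=3: true
  j=4: true
  j=5: true
  j=6: false
Fails at j=6 → formula fails.

False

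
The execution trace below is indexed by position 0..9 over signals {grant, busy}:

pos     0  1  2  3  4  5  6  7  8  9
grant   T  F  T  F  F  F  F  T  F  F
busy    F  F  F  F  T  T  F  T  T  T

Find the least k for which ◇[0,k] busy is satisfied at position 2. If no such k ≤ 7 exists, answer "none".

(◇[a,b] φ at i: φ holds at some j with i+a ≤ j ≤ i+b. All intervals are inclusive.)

Scan j = 2,3,… for busy:
  j=2: fails
  j=3: fails
  j=4: holds
First hit at j=4, so smallest k = 4-2 = 2.

2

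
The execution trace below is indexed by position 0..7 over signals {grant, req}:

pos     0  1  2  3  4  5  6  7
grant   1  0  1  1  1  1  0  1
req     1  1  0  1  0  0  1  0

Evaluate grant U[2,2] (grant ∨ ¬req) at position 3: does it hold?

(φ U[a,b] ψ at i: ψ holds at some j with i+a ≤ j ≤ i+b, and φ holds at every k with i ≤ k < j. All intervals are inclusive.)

Need some j in [5,5] with (grant ∨ ¬req), and grant at every k in [3,j-1].
  j=5: (grant ∨ ¬req) holds; grant holds at every k in [3,4] → satisfied.

Yes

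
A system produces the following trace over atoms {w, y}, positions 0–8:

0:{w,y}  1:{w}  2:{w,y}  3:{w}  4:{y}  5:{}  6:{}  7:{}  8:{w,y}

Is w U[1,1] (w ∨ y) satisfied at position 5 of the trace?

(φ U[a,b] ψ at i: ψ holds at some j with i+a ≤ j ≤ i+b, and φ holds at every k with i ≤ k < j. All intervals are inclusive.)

False

Need some j in [6,6] with (w ∨ y), and w at every k in [5,j-1].
  j=6: (w ∨ y) false.
No j in the window works → until fails.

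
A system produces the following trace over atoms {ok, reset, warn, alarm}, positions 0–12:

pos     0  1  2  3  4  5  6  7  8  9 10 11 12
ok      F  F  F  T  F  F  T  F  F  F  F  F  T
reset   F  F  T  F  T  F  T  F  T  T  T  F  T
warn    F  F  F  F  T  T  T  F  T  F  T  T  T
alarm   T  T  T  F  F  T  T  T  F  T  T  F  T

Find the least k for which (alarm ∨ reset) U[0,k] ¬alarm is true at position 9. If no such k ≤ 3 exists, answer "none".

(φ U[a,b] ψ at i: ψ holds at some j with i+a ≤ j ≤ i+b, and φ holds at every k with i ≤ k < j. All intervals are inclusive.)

Need earliest j ≥ 9 with ¬alarm, and (alarm ∨ reset) at every k in [9,j-1].
  j=9: rhs fails.
  j=10: rhs fails.
  j=11: rhs holds; lhs holds on [9,10]. k = 2.

2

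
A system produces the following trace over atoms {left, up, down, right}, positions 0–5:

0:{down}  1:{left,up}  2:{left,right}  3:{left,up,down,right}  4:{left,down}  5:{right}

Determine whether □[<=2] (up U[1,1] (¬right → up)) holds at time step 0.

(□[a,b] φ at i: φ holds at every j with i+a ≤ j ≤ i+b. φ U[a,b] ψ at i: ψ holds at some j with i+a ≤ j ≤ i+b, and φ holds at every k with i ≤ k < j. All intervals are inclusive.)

Check (up U[1,1] (¬right → up)) at every j in [0,2]:
  j=0: fails
  j=1: holds
  j=2: fails
Fails at j=0 → formula fails.

False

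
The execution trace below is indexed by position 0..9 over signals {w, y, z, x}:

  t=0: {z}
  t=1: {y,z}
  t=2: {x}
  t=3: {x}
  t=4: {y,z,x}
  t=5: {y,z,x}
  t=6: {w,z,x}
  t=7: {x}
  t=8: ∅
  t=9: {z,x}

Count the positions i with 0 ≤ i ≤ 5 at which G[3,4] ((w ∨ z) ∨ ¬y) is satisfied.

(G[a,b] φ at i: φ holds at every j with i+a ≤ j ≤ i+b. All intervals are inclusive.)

Evaluate at each i in [0,5]:
  i=0: ✓ (all of [3,4])
  i=1: ✓ (all of [4,5])
  i=2: ✓ (all of [5,6])
  i=3: ✓ (all of [6,7])
  i=4: ✓ (all of [7,8])
  i=5: ✓ (all of [8,9])
Positions where it holds: {0, 1, 2, 3, 4, 5} → 6.

6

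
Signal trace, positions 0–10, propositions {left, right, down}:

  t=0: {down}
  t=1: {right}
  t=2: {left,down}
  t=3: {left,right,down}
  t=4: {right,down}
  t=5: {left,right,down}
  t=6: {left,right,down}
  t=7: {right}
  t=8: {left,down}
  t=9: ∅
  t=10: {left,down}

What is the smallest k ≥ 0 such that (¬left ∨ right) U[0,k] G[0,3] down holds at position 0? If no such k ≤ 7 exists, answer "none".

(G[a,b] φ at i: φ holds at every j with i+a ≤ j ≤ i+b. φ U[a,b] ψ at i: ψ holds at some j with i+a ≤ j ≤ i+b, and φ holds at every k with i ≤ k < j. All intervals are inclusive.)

2

Need earliest j ≥ 0 with G[0,3] down, and (¬left ∨ right) at every k in [0,j-1].
  j=0: rhs fails.
  j=1: rhs fails.
  j=2: rhs holds; lhs holds on [0,1]. k = 2.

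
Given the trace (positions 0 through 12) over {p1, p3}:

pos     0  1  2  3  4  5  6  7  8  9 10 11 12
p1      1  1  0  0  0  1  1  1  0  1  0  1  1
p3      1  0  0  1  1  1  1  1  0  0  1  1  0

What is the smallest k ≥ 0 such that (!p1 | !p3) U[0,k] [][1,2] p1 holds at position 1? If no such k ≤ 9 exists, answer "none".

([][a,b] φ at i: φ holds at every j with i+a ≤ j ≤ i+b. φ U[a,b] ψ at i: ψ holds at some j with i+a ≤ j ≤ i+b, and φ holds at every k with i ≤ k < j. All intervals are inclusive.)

Need earliest j ≥ 1 with [][1,2] p1, and (!p1 | !p3) at every k in [1,j-1].
  j=1: rhs fails.
  j=2: rhs fails.
  j=3: rhs fails.
  j=4: rhs holds; lhs holds on [1,3]. k = 3.

3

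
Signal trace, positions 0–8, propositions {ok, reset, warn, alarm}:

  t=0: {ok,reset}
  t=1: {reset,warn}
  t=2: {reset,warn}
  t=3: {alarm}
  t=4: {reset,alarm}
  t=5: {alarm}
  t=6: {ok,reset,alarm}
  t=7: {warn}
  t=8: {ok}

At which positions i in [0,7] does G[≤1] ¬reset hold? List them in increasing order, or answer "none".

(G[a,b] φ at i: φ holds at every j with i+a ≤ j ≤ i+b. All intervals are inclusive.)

Evaluate at each i in [0,7]:
  i=0: ✗ (fails at j=0)
  i=1: ✗ (fails at j=1)
  i=2: ✗ (fails at j=2)
  i=3: ✗ (fails at j=4)
  i=4: ✗ (fails at j=4)
  i=5: ✗ (fails at j=6)
  i=6: ✗ (fails at j=6)
  i=7: ✓ (all of [7,8])

7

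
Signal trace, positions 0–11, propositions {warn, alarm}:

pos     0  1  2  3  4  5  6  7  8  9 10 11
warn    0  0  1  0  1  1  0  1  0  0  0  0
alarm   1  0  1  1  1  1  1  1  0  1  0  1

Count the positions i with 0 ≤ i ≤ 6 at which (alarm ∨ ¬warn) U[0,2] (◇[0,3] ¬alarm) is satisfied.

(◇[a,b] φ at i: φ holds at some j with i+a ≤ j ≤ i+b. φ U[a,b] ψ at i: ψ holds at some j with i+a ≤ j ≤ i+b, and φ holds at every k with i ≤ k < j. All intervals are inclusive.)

Evaluate at each i in [0,6]:
  i=0: ✓ (rhs at j=0)
  i=1: ✓ (rhs at j=1)
  i=2: ✗ (no rhs in [2,4])
  i=3: ✓ (rhs at j=5; lhs holds on [3,4])
  i=4: ✓ (rhs at j=5; lhs holds on [4,4])
  i=5: ✓ (rhs at j=5)
  i=6: ✓ (rhs at j=6)
Positions where it holds: {0, 1, 3, 4, 5, 6} → 6.

6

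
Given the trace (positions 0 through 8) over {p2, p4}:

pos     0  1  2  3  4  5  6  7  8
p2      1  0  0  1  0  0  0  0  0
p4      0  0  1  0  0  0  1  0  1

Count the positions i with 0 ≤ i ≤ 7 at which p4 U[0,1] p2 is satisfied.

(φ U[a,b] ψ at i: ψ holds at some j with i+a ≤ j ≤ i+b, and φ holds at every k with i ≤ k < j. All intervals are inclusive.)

3

Evaluate at each i in [0,7]:
  i=0: ✓ (rhs at j=0)
  i=1: ✗ (no rhs in [1,2])
  i=2: ✓ (rhs at j=3; lhs holds on [2,2])
  i=3: ✓ (rhs at j=3)
  i=4: ✗ (no rhs in [4,5])
  i=5: ✗ (no rhs in [5,6])
  i=6: ✗ (no rhs in [6,7])
  i=7: ✗ (no rhs in [7,8])
Positions where it holds: {0, 2, 3} → 3.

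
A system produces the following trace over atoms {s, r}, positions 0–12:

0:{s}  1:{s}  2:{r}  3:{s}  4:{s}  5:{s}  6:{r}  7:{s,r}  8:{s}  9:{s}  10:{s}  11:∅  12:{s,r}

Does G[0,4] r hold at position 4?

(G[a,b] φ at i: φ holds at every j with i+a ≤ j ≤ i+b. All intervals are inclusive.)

No

Check r at every j in [4,8]:
  j=4: false
  j=5: false
  j=6: true
  j=7: true
  j=8: false
Fails at j=4 → formula fails.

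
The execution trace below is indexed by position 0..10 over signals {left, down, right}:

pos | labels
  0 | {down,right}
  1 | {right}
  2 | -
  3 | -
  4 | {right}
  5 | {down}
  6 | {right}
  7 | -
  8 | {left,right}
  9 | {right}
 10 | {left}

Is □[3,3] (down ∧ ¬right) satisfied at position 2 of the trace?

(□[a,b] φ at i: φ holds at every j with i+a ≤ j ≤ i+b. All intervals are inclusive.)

True

Check (down ∧ ¬right) at every j in [5,5]:
  j=5: true
All positions satisfy it → formula holds.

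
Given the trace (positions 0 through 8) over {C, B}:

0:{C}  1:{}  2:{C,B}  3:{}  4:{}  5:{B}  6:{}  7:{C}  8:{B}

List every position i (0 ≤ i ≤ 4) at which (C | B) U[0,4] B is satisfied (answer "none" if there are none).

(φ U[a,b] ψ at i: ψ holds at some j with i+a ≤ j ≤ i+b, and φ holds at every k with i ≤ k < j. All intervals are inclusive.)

Evaluate at each i in [0,4]:
  i=0: ✗ (lhs fails at k=1 before rhs at j=2)
  i=1: ✗ (lhs fails at k=1 before rhs at j=2)
  i=2: ✓ (rhs at j=2)
  i=3: ✗ (lhs fails at k=3 before rhs at j=5)
  i=4: ✗ (lhs fails at k=4 before rhs at j=5)

2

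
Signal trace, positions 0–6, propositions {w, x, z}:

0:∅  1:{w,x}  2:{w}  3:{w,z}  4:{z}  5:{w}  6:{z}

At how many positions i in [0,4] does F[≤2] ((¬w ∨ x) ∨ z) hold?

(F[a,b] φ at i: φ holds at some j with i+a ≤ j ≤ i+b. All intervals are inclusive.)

5

Evaluate at each i in [0,4]:
  i=0: ✓ (witness j=0)
  i=1: ✓ (witness j=1)
  i=2: ✓ (witness j=3)
  i=3: ✓ (witness j=3)
  i=4: ✓ (witness j=4)
Positions where it holds: {0, 1, 2, 3, 4} → 5.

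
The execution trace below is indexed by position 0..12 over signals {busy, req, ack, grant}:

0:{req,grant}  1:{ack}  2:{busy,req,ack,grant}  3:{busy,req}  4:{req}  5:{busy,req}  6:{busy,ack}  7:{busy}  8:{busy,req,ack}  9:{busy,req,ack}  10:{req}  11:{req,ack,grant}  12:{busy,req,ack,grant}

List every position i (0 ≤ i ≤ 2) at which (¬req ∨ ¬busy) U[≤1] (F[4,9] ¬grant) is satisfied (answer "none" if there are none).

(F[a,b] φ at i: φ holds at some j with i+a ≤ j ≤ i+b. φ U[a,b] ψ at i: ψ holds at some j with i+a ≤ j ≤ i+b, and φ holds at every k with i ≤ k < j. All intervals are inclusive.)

0, 1, 2

Evaluate at each i in [0,2]:
  i=0: ✓ (rhs at j=0)
  i=1: ✓ (rhs at j=1)
  i=2: ✓ (rhs at j=2)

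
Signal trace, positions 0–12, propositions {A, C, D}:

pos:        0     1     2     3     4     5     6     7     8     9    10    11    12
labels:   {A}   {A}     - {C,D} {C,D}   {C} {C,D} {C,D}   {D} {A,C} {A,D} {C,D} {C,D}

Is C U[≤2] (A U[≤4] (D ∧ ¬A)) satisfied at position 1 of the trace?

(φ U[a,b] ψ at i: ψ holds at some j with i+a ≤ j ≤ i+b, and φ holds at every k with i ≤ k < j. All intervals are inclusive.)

No

Need some j in [1,3] with (A U[≤4] (D ∧ ¬A)), and C at every k in [1,j-1].
  j=1: (A U[≤4] (D ∧ ¬A)) — fails.
  j=2: (A U[≤4] (D ∧ ¬A)) — fails.
  j=3: (A U[≤4] (D ∧ ¬A)) holds, but C fails at k=1 → not this j.
No j in the window works → until fails.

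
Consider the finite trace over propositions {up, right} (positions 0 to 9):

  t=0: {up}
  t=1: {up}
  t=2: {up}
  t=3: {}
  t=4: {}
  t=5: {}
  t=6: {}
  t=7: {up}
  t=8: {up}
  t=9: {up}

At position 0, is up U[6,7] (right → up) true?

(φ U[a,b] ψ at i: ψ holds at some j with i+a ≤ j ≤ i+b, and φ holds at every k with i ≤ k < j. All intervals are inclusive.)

False

Need some j in [6,7] with (right → up), and up at every k in [0,j-1].
  j=6: (right → up) holds, but up fails at k=3 → not this j.
  j=7: (right → up) holds, but up fails at k=3 → not this j.
No j in the window works → until fails.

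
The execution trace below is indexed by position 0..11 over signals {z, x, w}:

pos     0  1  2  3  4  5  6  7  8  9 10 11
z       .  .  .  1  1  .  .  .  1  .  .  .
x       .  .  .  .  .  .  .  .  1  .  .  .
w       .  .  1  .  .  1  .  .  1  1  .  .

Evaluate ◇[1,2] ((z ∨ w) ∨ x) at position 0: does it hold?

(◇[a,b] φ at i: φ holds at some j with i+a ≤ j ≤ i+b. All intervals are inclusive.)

Check ((z ∨ w) ∨ x) at each j in [1,2]:
  j=1: false
  j=2: true
Found at j=2 → formula holds.

True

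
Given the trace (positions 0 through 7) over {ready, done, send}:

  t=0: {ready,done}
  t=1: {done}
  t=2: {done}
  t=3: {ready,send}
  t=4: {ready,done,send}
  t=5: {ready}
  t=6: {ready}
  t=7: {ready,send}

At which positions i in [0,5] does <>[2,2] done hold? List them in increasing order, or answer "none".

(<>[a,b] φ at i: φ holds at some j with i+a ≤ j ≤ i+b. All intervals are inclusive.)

0, 2

Evaluate at each i in [0,5]:
  i=0: ✓ (witness j=2)
  i=1: ✗ (none in [3,3])
  i=2: ✓ (witness j=4)
  i=3: ✗ (none in [5,5])
  i=4: ✗ (none in [6,6])
  i=5: ✗ (none in [7,7])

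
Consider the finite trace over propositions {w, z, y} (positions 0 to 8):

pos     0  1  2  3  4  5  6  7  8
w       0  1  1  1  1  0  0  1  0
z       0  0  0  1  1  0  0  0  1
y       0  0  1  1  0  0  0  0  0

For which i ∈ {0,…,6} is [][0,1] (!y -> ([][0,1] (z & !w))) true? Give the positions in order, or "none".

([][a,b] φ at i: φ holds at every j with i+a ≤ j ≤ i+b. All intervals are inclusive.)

Evaluate at each i in [0,6]:
  i=0: ✗ (fails at j=0)
  i=1: ✗ (fails at j=1)
  i=2: ✓ (all of [2,3])
  i=3: ✗ (fails at j=4)
  i=4: ✗ (fails at j=4)
  i=5: ✗ (fails at j=5)
  i=6: ✗ (fails at j=6)

2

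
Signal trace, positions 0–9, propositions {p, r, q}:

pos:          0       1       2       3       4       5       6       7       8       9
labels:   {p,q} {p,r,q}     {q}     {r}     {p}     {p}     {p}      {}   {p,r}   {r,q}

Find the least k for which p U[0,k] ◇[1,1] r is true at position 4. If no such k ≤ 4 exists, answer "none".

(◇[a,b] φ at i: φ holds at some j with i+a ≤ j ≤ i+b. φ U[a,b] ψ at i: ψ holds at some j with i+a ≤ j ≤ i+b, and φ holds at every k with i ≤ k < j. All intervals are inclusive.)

3

Need earliest j ≥ 4 with ◇[1,1] r, and p at every k in [4,j-1].
  j=4: rhs fails.
  j=5: rhs fails.
  j=6: rhs fails.
  j=7: rhs holds; lhs holds on [4,6]. k = 3.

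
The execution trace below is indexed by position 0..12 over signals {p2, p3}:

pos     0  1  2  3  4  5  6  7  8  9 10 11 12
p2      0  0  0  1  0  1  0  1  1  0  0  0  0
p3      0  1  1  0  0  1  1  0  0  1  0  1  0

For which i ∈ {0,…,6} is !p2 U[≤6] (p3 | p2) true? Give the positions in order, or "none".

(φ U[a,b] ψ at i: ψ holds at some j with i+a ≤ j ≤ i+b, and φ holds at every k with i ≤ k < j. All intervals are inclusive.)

Evaluate at each i in [0,6]:
  i=0: ✓ (rhs at j=1; lhs holds on [0,0])
  i=1: ✓ (rhs at j=1)
  i=2: ✓ (rhs at j=2)
  i=3: ✓ (rhs at j=3)
  i=4: ✓ (rhs at j=5; lhs holds on [4,4])
  i=5: ✓ (rhs at j=5)
  i=6: ✓ (rhs at j=6)

0, 1, 2, 3, 4, 5, 6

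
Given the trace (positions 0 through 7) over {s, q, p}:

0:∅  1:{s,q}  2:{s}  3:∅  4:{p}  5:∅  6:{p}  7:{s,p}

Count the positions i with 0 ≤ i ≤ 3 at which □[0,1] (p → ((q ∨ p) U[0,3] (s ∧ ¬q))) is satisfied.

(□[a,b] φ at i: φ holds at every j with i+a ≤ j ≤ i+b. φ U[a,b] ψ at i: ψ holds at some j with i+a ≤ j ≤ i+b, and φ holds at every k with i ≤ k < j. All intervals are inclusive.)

3

Evaluate at each i in [0,3]:
  i=0: ✓ (all of [0,1])
  i=1: ✓ (all of [1,2])
  i=2: ✓ (all of [2,3])
  i=3: ✗ (fails at j=4)
Positions where it holds: {0, 1, 2} → 3.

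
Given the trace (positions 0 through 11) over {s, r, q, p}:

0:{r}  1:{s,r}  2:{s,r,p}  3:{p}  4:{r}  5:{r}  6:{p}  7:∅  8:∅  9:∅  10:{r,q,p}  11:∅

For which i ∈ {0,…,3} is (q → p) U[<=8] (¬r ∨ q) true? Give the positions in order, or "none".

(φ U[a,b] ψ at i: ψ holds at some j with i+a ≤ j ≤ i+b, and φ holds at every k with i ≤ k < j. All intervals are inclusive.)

Evaluate at each i in [0,3]:
  i=0: ✓ (rhs at j=3; lhs holds on [0,2])
  i=1: ✓ (rhs at j=3; lhs holds on [1,2])
  i=2: ✓ (rhs at j=3; lhs holds on [2,2])
  i=3: ✓ (rhs at j=3)

0, 1, 2, 3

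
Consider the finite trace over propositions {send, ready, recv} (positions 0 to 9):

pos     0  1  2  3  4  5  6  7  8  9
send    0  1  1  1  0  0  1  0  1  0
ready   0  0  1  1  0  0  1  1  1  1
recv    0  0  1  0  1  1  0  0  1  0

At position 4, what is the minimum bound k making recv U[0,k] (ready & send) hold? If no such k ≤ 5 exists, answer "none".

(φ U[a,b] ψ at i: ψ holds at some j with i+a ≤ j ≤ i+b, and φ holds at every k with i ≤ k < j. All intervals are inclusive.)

2

Need earliest j ≥ 4 with (ready & send), and recv at every k in [4,j-1].
  j=4: rhs fails.
  j=5: rhs fails.
  j=6: rhs holds; lhs holds on [4,5]. k = 2.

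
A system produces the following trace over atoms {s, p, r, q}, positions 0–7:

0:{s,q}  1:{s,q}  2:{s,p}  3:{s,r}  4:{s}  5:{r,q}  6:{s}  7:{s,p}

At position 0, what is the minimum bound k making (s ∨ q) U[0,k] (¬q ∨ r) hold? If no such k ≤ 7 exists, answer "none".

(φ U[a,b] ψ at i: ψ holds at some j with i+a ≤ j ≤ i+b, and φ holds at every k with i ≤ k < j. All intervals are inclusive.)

Need earliest j ≥ 0 with (¬q ∨ r), and (s ∨ q) at every k in [0,j-1].
  j=0: rhs fails.
  j=1: rhs fails.
  j=2: rhs holds; lhs holds on [0,1]. k = 2.

2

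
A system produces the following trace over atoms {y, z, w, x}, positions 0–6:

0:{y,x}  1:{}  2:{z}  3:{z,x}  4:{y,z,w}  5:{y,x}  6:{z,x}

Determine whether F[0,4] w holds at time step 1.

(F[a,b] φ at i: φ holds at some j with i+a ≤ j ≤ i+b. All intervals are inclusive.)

Holds

Check w at each j in [1,5]:
  j=1: false
  j=2: false
  j=3: false
  j=4: true
  j=5: false
Found at j=4 → formula holds.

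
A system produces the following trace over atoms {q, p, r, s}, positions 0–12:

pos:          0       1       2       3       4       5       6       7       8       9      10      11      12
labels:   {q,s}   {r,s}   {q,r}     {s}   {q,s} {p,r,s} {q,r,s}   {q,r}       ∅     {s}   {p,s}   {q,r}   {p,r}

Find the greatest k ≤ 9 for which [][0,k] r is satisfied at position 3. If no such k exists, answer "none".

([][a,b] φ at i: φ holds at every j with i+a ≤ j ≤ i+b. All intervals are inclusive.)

none

r must hold from j=3 onward; find where it first fails.
  j=3: fails → no k works.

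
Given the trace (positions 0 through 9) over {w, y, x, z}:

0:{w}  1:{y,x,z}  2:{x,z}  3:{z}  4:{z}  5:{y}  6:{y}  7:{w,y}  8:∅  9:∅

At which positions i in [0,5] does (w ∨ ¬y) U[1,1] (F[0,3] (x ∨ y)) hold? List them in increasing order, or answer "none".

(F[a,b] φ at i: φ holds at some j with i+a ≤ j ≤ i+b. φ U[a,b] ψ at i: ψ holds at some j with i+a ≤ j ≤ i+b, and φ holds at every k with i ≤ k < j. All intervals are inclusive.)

0, 2, 3, 4

Evaluate at each i in [0,5]:
  i=0: ✓ (rhs at j=1; lhs holds on [0,0])
  i=1: ✗ (lhs fails at k=1 before rhs at j=2)
  i=2: ✓ (rhs at j=3; lhs holds on [2,2])
  i=3: ✓ (rhs at j=4; lhs holds on [3,3])
  i=4: ✓ (rhs at j=5; lhs holds on [4,4])
  i=5: ✗ (lhs fails at k=5 before rhs at j=6)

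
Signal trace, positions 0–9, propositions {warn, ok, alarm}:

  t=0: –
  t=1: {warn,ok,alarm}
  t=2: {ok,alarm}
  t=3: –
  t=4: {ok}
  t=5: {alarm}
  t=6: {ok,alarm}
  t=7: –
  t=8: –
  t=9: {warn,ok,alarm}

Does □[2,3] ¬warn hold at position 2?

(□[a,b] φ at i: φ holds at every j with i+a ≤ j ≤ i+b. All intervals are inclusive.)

Check ¬warn at every j in [4,5]:
  j=4: true
  j=5: true
All positions satisfy it → formula holds.

True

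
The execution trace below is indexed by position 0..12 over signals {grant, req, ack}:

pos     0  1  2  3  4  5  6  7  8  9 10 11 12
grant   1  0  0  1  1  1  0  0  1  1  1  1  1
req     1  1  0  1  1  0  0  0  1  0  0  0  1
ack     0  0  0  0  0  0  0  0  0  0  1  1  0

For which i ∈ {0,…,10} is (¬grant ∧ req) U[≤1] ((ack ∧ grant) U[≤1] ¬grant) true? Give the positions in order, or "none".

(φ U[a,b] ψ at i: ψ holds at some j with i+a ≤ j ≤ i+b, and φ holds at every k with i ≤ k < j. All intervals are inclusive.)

1, 2, 6, 7

Evaluate at each i in [0,10]:
  i=0: ✗ (lhs fails at k=0 before rhs at j=1)
  i=1: ✓ (rhs at j=1)
  i=2: ✓ (rhs at j=2)
  i=3: ✗ (no rhs in [3,4])
  i=4: ✗ (no rhs in [4,5])
  i=5: ✗ (lhs fails at k=5 before rhs at j=6)
  i=6: ✓ (rhs at j=6)
  i=7: ✓ (rhs at j=7)
  i=8: ✗ (no rhs in [8,9])
  i=9: ✗ (no rhs in [9,10])
  i=10: ✗ (no rhs in [10,11])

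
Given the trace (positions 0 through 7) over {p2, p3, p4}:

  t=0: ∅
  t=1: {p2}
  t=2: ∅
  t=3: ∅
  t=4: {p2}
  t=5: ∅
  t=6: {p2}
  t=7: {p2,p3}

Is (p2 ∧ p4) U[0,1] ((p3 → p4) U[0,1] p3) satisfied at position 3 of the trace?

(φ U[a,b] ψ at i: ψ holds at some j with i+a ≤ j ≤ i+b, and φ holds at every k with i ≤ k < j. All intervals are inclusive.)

No

Need some j in [3,4] with ((p3 → p4) U[0,1] p3), and (p2 ∧ p4) at every k in [3,j-1].
  j=3: ((p3 → p4) U[0,1] p3) — fails.
  j=4: ((p3 → p4) U[0,1] p3) — fails.
No j in the window works → until fails.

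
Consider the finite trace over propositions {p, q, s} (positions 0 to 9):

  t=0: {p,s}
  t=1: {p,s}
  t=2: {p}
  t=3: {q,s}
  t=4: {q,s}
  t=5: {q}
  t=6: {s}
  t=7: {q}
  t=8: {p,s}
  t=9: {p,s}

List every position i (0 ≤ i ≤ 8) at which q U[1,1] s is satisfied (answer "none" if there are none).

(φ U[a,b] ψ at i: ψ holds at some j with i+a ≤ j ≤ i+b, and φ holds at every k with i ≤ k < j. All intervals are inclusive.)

3, 5, 7

Evaluate at each i in [0,8]:
  i=0: ✗ (lhs fails at k=0 before rhs at j=1)
  i=1: ✗ (no rhs in [2,2])
  i=2: ✗ (lhs fails at k=2 before rhs at j=3)
  i=3: ✓ (rhs at j=4; lhs holds on [3,3])
  i=4: ✗ (no rhs in [5,5])
  i=5: ✓ (rhs at j=6; lhs holds on [5,5])
  i=6: ✗ (no rhs in [7,7])
  i=7: ✓ (rhs at j=8; lhs holds on [7,7])
  i=8: ✗ (lhs fails at k=8 before rhs at j=9)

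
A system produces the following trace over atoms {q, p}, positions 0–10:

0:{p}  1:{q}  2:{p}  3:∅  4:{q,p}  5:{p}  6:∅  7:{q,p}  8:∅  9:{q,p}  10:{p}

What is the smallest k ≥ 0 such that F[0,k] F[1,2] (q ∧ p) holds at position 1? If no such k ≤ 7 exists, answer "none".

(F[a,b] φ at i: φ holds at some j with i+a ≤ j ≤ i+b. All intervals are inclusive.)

1

Scan j = 1,2,… for F[1,2] (q ∧ p):
  j=1: fails
  j=2: holds
First hit at j=2, so smallest k = 2-1 = 1.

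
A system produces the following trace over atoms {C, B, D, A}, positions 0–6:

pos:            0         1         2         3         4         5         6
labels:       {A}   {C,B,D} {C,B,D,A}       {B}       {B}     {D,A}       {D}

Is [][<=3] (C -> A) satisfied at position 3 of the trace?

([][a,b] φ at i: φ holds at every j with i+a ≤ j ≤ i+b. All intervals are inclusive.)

Check (C -> A) at every j in [3,6]:
  j=3: antecedent false → ✓
  j=4: antecedent false → ✓
  j=5: antecedent false → ✓
  j=6: antecedent false → ✓
All positions satisfy it → formula holds.

True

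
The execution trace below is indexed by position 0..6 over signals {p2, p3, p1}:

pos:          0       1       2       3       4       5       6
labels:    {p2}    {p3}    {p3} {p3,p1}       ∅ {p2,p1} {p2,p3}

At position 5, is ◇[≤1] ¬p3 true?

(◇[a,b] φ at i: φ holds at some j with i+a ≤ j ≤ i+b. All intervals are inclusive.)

Check ¬p3 at each j in [5,6]:
  j=5: true
  j=6: false
Found at j=5 → formula holds.

True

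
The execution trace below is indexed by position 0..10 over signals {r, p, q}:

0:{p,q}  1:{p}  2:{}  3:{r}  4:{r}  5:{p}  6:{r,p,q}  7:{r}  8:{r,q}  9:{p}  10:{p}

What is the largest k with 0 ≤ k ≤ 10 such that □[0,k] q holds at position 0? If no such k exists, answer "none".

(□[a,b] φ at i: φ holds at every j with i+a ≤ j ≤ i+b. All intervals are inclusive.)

0

q must hold from j=0 onward; find where it first fails.
  j=0: holds
  j=1: fails
Holds on [0,0], so largest k = 0.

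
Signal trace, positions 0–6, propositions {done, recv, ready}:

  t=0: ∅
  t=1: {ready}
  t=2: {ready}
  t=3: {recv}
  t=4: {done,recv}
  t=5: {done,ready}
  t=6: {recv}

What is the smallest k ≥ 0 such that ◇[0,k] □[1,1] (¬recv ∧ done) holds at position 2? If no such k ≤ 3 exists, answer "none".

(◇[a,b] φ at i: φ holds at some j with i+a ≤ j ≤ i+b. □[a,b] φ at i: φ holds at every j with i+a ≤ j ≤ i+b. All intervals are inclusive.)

Scan j = 2,3,… for □[1,1] (¬recv ∧ done):
  j=2: fails
  j=3: fails
  j=4: holds
First hit at j=4, so smallest k = 4-2 = 2.

2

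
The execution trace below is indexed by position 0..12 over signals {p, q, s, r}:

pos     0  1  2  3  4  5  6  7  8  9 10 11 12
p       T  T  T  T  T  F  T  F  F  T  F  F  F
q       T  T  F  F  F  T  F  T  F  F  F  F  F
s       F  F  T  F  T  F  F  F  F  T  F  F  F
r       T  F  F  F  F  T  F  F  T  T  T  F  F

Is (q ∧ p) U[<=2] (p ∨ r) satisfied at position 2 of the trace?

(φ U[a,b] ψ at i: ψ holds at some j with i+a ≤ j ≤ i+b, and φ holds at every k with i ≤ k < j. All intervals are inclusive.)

Need some j in [2,4] with (p ∨ r), and (q ∧ p) at every k in [2,j-1].
  j=2: (p ∨ r) holds; no prefix to check → satisfied.

Holds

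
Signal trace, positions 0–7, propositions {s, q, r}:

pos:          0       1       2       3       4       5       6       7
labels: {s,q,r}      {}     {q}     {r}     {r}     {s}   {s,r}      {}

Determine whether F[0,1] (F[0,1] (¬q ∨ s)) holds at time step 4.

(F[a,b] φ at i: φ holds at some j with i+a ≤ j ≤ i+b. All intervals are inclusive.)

Holds

Check F[0,1] (¬q ∨ s) at each j in [4,5]:
  j=4: holds (witness at 4)
  j=5: holds (witness at 5)
Found at j=4 → formula holds.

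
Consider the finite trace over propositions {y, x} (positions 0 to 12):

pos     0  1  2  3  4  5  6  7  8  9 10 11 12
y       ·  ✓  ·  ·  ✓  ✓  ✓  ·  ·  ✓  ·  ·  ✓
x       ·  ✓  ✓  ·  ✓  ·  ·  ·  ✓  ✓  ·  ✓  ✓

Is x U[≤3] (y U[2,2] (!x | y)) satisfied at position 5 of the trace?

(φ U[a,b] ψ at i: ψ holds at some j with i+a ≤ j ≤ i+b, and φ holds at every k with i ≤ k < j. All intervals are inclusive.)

Yes

Need some j in [5,8] with (y U[2,2] (!x | y)), and x at every k in [5,j-1].
  j=5: (y U[2,2] (!x | y)) holds; no prefix to check → satisfied.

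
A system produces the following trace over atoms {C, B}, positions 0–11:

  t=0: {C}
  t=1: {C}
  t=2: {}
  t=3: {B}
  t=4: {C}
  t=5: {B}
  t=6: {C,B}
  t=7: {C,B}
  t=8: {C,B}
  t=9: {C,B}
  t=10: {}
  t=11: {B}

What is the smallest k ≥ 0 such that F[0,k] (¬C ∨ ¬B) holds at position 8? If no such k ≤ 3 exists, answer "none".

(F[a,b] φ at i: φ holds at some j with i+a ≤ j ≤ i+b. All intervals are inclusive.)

Scan j = 8,9,… for (¬C ∨ ¬B):
  j=8: fails
  j=9: fails
  j=10: holds
First hit at j=10, so smallest k = 10-8 = 2.

2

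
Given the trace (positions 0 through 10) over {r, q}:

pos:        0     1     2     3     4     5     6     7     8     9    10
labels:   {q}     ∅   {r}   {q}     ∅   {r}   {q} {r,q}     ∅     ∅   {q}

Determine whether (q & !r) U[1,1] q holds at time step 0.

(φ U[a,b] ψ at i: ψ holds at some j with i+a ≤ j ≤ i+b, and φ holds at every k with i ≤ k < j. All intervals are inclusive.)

Does not hold

Need some j in [1,1] with q, and (q & !r) at every k in [0,j-1].
  j=1: q false.
No j in the window works → until fails.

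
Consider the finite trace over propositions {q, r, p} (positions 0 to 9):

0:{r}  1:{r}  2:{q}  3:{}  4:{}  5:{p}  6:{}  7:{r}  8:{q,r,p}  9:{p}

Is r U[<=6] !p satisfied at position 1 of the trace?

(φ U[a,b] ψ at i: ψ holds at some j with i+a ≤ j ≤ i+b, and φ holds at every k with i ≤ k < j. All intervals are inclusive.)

Need some j in [1,7] with !p, and r at every k in [1,j-1].
  j=1: !p holds; no prefix to check → satisfied.

True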